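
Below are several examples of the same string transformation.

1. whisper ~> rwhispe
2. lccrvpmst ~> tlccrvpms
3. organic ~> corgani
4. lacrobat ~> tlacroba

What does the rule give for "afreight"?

What's happening: move the last character to the front.
"afreight" → "tafreigh".

tafreigh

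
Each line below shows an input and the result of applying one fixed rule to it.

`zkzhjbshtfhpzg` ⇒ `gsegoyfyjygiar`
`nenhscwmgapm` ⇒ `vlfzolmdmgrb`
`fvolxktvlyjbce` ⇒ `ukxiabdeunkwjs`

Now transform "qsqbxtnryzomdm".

The pattern: swap the front and back halves of the string, then shift every letter 1 place backward in the alphabet (wrapping around).
Working it through for "qsqbxtnryzomdm": intermediate "ryzomdmqsqbxtn", final "qxynlclprpawsm".
(Check on "nenhscwmgapm": → "wmgapmnenhsc" → "vlfzolmdmgrb" ✓)

qxynlclprpawsm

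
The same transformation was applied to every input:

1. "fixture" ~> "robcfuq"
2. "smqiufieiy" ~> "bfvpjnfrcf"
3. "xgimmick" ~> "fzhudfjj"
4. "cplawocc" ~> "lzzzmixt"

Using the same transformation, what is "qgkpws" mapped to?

mtpndh

Looking at the pairs, the operation is to shift every letter 3 places backward in the alphabet (wrapping around), then move the last 3 characters to the front (rotate right by 3).
"qgkpws" → "ndhmtp" → "mtpndh".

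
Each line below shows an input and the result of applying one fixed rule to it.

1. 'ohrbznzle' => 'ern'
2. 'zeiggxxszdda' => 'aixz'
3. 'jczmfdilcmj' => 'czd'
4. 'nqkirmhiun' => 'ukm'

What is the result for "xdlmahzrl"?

Each output is the input with this applied: keep one character in every 3, starting at position 3 (positions 3rd, 6th, 9th, ...), then move the last character to the front.
"xdlmahzrl" → "lhl" → "llh".

llh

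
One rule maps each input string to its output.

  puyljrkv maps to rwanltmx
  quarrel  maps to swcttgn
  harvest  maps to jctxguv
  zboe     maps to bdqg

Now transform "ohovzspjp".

Looking at the pairs, the operation is to shift every letter 2 places forward in the alphabet (wrapping around).
For "ohovzspjp" the result is "qjqxburlr".

qjqxburlr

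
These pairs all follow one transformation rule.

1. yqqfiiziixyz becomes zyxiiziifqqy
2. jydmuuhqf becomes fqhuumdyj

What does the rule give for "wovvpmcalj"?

jlacmpvvow

Each output is the input with this applied: reverse the string.
Doing the same to "wovvpmcalj": "jlacmpvvow".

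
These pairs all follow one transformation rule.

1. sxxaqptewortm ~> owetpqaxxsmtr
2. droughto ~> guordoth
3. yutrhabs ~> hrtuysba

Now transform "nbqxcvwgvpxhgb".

Each output is the input with this applied: reverse the string, then move the first 3 characters to the end (rotate left by 3).
Working it through for "nbqxcvwgvpxhgb": intermediate "bghxpvgwvcxqbn", final "xpvgwvcxqbnbgh".

xpvgwvcxqbnbgh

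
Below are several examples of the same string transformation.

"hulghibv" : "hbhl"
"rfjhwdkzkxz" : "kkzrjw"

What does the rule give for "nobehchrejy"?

The pattern: keep every other character starting from the first (positions 1st, 3rd, 5th, ...), then swap the front and back halves of the string.
On "nobehchrejy": the first step gives "nbhhey", and the second then gives "heynbh".
(Check on "hulghibv": → "hlhb" → "hbhl" ✓)

heynbh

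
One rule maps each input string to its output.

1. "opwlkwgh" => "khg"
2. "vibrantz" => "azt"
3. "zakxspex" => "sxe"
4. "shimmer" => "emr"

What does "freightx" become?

In each case the input is transformed by: swap each adjacent pair of characters (1↔2, 3↔4, ...), then keep only the last 3 characters.
On "freightx": the first step gives "rfiehgxt", and the second then gives "gxt".
(Check on "vibrantz": → "ivrbnazt" → "azt" ✓)

gxt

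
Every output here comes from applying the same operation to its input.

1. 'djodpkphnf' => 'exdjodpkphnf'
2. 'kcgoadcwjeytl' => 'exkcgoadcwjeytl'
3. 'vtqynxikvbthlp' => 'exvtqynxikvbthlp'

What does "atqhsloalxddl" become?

exatqhsloalxddl

The rule is to prepend "ex".
So "atqhsloalxddl" becomes "exatqhsloalxddl".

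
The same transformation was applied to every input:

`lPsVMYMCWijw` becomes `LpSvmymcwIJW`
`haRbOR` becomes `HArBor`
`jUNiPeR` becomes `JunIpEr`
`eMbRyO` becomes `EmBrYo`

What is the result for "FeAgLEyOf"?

Rule — flip the case of every letter.
On "FeAgLEyOf" that produces "fEaGleYoF".

fEaGleYoF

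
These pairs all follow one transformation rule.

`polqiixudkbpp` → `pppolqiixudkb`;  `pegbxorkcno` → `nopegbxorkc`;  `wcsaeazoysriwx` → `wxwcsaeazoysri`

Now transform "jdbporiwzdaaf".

afjdbporiwzda

The transformation: move the last 2 characters to the front (rotate right by 2).
Doing the same to "jdbporiwzdaaf": "afjdbporiwzda".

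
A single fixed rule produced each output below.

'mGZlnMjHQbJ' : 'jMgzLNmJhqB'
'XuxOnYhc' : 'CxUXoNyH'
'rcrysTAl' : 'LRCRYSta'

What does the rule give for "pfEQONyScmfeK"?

The rule is to move the last character to the front, then flip the case of every letter.
Working it through for "pfEQONyScmfeK": intermediate "KpfEQONyScmfe", final "kPFeqonYsCMFE".
(Check on "XuxOnYhc": → "cXuxOnYh" → "CxUXoNyH" ✓)

kPFeqonYsCMFE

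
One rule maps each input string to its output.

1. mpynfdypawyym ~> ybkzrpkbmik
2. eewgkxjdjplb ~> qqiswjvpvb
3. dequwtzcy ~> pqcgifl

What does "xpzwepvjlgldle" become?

jbliqbhvxsxp

The pattern: shift every letter 12 places forward in the alphabet (wrapping around), then delete the last 2 characters.
On "xpzwepvjlgldle": the first step gives "jbliqbhvxsxpxq", and the second then gives "jbliqbhvxsxp".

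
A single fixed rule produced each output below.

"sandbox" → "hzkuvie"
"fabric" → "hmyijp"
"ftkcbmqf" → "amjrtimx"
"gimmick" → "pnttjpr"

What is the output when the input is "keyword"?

lrdfyvk

The transformation: shift every letter 7 places forward in the alphabet (wrapping around), then swap each adjacent pair of characters (1↔2, 3↔4, ...).
Starting from "keyword": after the first operation, "rlfdvyk"; after the second, "lrdfyvk".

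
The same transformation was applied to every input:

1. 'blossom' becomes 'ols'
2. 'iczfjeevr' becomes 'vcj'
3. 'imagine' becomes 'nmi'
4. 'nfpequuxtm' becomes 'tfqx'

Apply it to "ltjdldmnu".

ntl

Looking at the pairs, the operation is to move the last 2 characters to the front (rotate right by 2), then keep one character in every 3, starting at position 1 (positions 1st, 4th, 7th, ...).
Applying both steps to "ltjdldmnu": "nultjdldm", then "ntl".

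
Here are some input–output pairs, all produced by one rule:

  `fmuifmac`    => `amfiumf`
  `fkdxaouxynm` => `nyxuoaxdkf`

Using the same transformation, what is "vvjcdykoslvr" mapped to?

vlsokydcjvv

Each output is the input with this applied: delete the last character, then reverse the string.
Working it through for "vvjcdykoslvr": intermediate "vvjcdykoslv", final "vlsokydcjvv".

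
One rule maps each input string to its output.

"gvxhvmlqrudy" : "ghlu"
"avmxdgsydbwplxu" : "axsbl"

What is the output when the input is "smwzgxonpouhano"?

Rule — keep one character in every 3, starting at position 1 (positions 1st, 4th, 7th, ...).
Doing the same to "smwzgxonpouhano": "szooa".

szooa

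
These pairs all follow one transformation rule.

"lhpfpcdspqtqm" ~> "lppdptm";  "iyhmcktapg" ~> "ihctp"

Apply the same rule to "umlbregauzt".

ulrgut

The rule is to keep every other character starting from the first (positions 1st, 3rd, 5th, ...).
On "umlbregauzt" that produces "ulrgut".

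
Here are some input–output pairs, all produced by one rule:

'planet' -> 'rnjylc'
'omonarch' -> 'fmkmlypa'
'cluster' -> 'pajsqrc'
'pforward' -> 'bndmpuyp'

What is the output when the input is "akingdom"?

kyiglebm

Each output is the input with this applied: shift every letter 2 places backward in the alphabet (wrapping around), then move the last character to the front.
"akingdom" → "yiglebmk" → "kyiglebm".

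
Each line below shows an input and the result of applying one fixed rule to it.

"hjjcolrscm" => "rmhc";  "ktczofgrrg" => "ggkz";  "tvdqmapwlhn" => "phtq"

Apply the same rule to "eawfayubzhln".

The pattern: keep one character in every 3, starting at position 1 (positions 1st, 4th, 7th, ...), then swap the front and back halves of the string.
"eawfayubzhln" → "uhef".

uhef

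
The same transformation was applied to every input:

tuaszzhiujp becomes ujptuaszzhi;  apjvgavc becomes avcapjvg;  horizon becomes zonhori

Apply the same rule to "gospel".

The pattern: move the last 3 characters to the front (rotate right by 3).
So "gospel" becomes "pelgos".

pelgos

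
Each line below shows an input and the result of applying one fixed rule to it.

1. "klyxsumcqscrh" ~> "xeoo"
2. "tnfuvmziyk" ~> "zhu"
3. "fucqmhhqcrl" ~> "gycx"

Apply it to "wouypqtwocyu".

abik

Each output is the input with this applied: keep one character in every 3, starting at position 2 (positions 2nd, 5th, 8th, ...), then shift every letter 12 places forward in the alphabet (wrapping around).
For "wouypqtwocyu", step one produces "opwy"; step two turns that into "abik".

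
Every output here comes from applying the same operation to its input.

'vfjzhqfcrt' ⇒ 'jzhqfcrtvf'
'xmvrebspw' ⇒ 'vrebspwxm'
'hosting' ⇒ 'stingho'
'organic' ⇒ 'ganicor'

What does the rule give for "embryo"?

The transformation: move the first 2 characters to the end (rotate left by 2).
On "embryo" that produces "bryoem".

bryoem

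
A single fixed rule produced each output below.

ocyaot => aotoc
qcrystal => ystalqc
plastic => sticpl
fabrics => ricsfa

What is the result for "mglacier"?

aciermg

What's happening: move the first 3 characters to the end (rotate left by 3), then delete the last character.
On "mglacier": the first step gives "aciermgl", and the second then gives "aciermg".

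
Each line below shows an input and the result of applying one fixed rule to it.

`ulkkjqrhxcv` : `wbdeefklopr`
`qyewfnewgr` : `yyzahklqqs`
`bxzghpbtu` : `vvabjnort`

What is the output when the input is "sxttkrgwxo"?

aeilmnnqrr

The pattern: sort the characters into alphabetical order, then shift every letter 6 places backward in the alphabet (wrapping around).
Starting from "sxttkrgwxo": after the first operation, "gkorsttwxx"; after the second, "aeilmnnqrr".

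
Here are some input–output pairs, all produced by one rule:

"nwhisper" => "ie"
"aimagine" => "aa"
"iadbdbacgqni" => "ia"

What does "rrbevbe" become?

ee

Looking at the pairs, the operation is to keep one character in every 3, starting at position 1 (positions 1st, 4th, 7th, ...), then keep only the vowels.
For "rrbevbe" the result is "ee".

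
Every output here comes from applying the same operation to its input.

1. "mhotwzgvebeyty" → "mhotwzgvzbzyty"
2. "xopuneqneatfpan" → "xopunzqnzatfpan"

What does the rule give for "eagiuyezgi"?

Looking at the pairs, the operation is to replace every "e" with "z".
"eagiuyezgi" → "zagiuyzzgi".

zagiuyzzgi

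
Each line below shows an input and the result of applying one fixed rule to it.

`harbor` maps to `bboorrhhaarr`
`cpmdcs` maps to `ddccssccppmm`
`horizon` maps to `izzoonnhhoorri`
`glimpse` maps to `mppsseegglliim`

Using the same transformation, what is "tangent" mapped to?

Looking at the pairs, the operation is to double every character, then swap the front and back halves of the string.
For "tangent", step one produces "ttaannggeenntt"; step two turns that into "geennttttaanng".

geennttttaanng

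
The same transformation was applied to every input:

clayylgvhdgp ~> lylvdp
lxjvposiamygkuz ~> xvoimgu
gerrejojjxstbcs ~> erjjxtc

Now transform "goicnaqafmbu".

What's happening: keep every other character starting from the second (positions 2nd, 4th, 6th, ...).
Applying that to "goicnaqafmbu" gives "ocaamu".

ocaamu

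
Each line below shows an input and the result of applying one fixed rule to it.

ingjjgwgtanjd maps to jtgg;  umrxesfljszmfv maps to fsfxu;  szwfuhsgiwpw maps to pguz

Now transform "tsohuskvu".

vus

Rule — reverse the string, then keep one character in every 3, starting at position 2 (positions 2nd, 5th, 8th, ...).
Applying both steps to "tsohuskvu": "uvksuhost", then "vus".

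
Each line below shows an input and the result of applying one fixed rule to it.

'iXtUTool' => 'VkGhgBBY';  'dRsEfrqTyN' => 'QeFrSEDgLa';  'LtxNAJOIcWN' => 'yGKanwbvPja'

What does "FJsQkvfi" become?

The pattern: flip the case of every letter, then shift every letter 13 places forward in the alphabet (wrapping around) — i.e. ROT13.
"FJsQkvfi" → "fjSqKVFI" → "swFdXISV".

swFdXISV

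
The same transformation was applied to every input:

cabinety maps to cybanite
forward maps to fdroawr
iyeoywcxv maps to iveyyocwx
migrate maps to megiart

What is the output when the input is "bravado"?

boaravd

Each output is the input with this applied: move the last character to the front, then swap each adjacent pair of characters (1↔2, 3↔4, ...).
"bravado" → "boaravd".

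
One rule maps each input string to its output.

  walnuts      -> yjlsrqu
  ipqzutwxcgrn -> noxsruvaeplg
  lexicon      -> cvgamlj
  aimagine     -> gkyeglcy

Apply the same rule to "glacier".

The pattern: shift every letter 2 places backward in the alphabet (wrapping around), then move the first character to the end.
On "glacier": the first step gives "ejyagcp", and the second then gives "jyagcpe".
(Check on "walnuts": → "uyjlsrq" → "yjlsrqu" ✓)

jyagcpe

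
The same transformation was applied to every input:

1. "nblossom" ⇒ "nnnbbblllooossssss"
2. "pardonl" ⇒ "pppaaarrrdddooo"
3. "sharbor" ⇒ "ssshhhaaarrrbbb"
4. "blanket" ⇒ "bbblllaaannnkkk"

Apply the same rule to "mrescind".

mmmrrreeesssccciii

Looking at the pairs, the operation is to delete the last 2 characters, then repeat every character 3 times.
Working it through for "mrescind": intermediate "mresci", final "mmmrrreeesssccciii".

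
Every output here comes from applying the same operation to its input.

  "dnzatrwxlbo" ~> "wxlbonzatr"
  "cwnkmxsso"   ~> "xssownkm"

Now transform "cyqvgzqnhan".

The transformation: delete the first character, then swap the front and back halves of the string.
For "cyqvgzqnhan", step one produces "yqvgzqnhan"; step two turns that into "qnhanyqvgz".

qnhanyqvgz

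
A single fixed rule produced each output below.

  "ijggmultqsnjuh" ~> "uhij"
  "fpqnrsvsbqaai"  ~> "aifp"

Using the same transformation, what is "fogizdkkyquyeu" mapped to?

What's happening: move the last 2 characters to the front (rotate right by 2), then keep only the first 4 characters.
On "fogizdkkyquyeu": the first step gives "eufogizdkkyquy", and the second then gives "eufo".

eufo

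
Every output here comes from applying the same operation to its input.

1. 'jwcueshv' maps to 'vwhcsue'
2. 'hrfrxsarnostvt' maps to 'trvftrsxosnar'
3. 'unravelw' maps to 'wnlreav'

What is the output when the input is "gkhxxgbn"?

In each case the input is transformed by: take characters alternately from the front and the back (1st, last, 2nd, 2nd-last, ...), then delete the first character.
Starting from "gkhxxgbn": after the first operation, "gnkbhgxx"; after the second, "nkbhgxx".

nkbhgxx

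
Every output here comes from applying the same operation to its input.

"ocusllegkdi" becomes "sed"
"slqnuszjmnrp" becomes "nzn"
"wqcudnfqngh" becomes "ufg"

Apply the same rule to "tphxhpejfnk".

xen

Rule — delete the first 2 characters, then keep one character in every 3, starting at position 2 (positions 2nd, 5th, 8th, ...).
For "tphxhpejfnk", step one produces "hxhpejfnk"; step two turns that into "xen".
(Check on "slqnuszjmnrp": → "qnuszjmnrp" → "nzn" ✓)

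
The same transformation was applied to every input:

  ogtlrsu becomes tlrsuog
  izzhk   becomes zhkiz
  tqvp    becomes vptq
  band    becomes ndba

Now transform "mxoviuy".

In each case the input is transformed by: move the first 2 characters to the end (rotate left by 2).
Applying that to "mxoviuy" gives "oviuymx".

oviuymx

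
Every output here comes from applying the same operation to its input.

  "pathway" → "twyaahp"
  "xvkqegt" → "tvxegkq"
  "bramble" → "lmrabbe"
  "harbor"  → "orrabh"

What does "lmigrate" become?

mrtaegil

In each case the input is transformed by: sort the characters into alphabetical order, then move the last 3 characters to the front (rotate right by 3).
For "lmigrate", step one produces "aegilmrt"; step two turns that into "mrtaegil".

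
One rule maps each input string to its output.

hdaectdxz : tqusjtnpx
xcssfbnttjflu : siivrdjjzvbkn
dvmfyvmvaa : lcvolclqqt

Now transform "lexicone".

What's happening: shift every letter 10 places backward in the alphabet (wrapping around), then move the first character to the end.
"lexicone" → "bunysedu" → "unysedub".
(Check on "dvmfyvmvaa": → "tlcvolclqq" → "lcvolclqqt" ✓)

unysedub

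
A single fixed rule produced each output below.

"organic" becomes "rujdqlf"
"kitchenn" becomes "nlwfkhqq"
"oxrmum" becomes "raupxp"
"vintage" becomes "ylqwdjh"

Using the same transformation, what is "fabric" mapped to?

What's happening: shift every letter 3 places forward in the alphabet (wrapping around).
For "fabric" the result is "ideulf".

ideulf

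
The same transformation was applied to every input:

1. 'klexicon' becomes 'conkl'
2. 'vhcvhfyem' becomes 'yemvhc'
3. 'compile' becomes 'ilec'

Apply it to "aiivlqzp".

Rule — move the last 3 characters to the front (rotate right by 3), then delete the last 3 characters.
Applying both steps to "aiivlqzp": "qzpaiivl", then "qzpai".

qzpai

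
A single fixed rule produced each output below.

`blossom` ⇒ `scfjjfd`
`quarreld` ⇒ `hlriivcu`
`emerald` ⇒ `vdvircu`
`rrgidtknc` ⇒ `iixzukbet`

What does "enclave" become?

vetcrmv

In each case the input is transformed by: shift every letter 9 places backward in the alphabet (wrapping around).
So "enclave" becomes "vetcrmv".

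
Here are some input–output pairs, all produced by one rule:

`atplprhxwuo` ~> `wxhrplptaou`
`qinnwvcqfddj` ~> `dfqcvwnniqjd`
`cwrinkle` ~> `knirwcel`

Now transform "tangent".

egnattn

Looking at the pairs, the operation is to reverse the string, then move the first 2 characters to the end (rotate left by 2).
Working it through for "tangent": intermediate "tnegnat", final "egnattn".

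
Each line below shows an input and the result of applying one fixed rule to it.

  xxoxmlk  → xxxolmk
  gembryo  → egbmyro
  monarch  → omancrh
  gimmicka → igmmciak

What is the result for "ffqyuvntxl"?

ffyqvutnlx

Looking at the pairs, the operation is to swap each adjacent pair of characters (1↔2, 3↔4, ...).
So "ffqyuvntxl" becomes "ffyqvutnlx".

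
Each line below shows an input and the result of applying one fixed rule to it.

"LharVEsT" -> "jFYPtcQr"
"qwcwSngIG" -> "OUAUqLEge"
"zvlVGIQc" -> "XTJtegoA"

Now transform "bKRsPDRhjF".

ZipQnbpFHd

In each case the input is transformed by: flip the case of every letter, then shift every letter 2 places backward in the alphabet (wrapping around).
Applying both steps to "bKRsPDRhjF": "BkrSpdrHJf", then "ZipQnbpFHd".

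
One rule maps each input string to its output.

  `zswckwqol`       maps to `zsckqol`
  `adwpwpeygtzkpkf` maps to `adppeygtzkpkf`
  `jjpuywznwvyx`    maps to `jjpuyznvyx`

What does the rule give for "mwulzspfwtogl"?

mulzspftogl

The transformation: remove every "w".
For "mwulzspfwtogl" the result is "mulzspftogl".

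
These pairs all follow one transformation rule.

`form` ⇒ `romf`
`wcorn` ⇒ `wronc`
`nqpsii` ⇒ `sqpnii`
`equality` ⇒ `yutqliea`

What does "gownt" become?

wtong

In each case the input is transformed by: sort the characters into reverse alphabetical order.
"gownt" → "wtong".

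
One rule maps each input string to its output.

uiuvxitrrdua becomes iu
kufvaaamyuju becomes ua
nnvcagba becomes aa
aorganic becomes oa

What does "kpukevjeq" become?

Each output is the input with this applied: keep one character in every 3, starting at position 2 (positions 2nd, 5th, 8th, ...), then keep only the vowels.
Working it through for "kpukevjeq": intermediate "pee", final "ee".

ee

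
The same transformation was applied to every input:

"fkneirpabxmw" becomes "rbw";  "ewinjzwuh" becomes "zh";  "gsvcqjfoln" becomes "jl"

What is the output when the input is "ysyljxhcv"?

The rule is to keep one character in every 3, starting at position 3 (positions 3rd, 6th, 9th, ...), then delete the first character.
Doing the same to "ysyljxhcv": "xv".

xv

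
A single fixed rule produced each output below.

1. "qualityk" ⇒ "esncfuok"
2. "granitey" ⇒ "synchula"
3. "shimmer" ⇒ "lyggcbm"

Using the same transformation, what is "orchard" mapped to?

xlubwli

Rule — shift every letter 6 places backward in the alphabet (wrapping around), then reverse the string.
Doing the same to "orchard": "xlubwli".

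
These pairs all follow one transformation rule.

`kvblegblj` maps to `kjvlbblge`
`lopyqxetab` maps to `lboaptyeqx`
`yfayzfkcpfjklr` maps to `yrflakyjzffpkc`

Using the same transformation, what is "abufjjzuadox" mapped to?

The transformation: take characters alternately from the front and the back (1st, last, 2nd, 2nd-last, ...).
So "abufjjzuadox" becomes "axboudfajujz".

axboudfajujz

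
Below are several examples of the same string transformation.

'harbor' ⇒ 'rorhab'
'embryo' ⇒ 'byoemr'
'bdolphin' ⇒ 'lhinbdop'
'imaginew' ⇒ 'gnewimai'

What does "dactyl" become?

In each case the input is transformed by: swap the front and back halves of the string, then swap the first and last characters.
For "dactyl", step one produces "tyldac"; step two turns that into "cyldat".
(Check on "imaginew": → "inewimag" → "gnewimai" ✓)

cyldat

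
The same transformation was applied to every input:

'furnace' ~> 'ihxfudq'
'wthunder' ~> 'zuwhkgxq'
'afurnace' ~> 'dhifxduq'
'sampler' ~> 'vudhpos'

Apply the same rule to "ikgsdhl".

Looking at the pairs, the operation is to take characters alternately from the front and the back (1st, last, 2nd, 2nd-last, ...), then shift every letter 3 places forward in the alphabet (wrapping around).
Starting from "ikgsdhl": after the first operation, "ilkhgds"; after the second, "lonkjgv".
(Check on "furnace": → "feucran" → "ihxfudq" ✓)

lonkjgv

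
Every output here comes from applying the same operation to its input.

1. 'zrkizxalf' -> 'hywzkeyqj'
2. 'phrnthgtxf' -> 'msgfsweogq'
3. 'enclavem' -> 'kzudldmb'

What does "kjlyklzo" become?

The rule is to move the first 3 characters to the end (rotate left by 3), then shift every letter 1 place backward in the alphabet (wrapping around).
"kjlyklzo" → "yklzokjl" → "xjkynjik".

xjkynjik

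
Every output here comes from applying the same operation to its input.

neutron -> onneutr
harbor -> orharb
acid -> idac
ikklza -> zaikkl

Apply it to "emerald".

ldemera

What's happening: move the last 2 characters to the front (rotate right by 2).
Doing the same to "emerald": "ldemera".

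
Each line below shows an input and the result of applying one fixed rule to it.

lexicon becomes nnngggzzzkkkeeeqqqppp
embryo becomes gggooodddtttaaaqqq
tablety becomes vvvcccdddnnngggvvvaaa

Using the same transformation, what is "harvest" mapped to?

What's happening: shift every letter 2 places forward in the alphabet (wrapping around), then repeat every character 3 times.
Starting from "harvest": after the first operation, "jctxguv"; after the second, "jjjccctttxxxggguuuvvv".

jjjccctttxxxggguuuvvv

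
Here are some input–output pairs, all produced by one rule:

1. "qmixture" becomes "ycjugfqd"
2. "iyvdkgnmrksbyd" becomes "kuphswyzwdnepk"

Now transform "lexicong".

The rule is to shift every letter 12 places forward in the alphabet (wrapping around), then swap each adjacent pair of characters (1↔2, 3↔4, ...).
On "lexicong": the first step gives "xqjuoazs", and the second then gives "qxujaosz".

qxujaosz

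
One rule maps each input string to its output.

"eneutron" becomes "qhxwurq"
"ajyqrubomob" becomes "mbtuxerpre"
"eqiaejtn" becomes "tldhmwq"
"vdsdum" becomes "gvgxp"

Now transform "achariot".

fkdulrw

Looking at the pairs, the operation is to shift every letter 3 places forward in the alphabet (wrapping around), then delete the first character.
On "achariot" that produces "fkdulrw".
(Check on "eneutron": → "hqhxwurq" → "qhxwurq" ✓)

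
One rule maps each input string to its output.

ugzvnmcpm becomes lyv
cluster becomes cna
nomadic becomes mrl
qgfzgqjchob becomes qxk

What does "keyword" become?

In each case the input is transformed by: shift every letter 9 places forward in the alphabet (wrapping around), then keep only the last 3 characters.
So "keyword" becomes "xam".

xam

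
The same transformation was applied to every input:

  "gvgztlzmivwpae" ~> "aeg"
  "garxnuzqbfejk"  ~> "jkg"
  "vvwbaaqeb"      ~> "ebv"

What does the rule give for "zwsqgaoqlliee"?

eez

Each output is the input with this applied: move the first character to the end, then keep only the last 3 characters.
"zwsqgaoqlliee" → "wsqgaoqllieez" → "eez".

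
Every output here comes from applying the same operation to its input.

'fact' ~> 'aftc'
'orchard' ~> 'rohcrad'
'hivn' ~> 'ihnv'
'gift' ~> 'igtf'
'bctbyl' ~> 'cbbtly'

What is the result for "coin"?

ocni

The pattern: swap each adjacent pair of characters (1↔2, 3↔4, ...).
"coin" → "ocni".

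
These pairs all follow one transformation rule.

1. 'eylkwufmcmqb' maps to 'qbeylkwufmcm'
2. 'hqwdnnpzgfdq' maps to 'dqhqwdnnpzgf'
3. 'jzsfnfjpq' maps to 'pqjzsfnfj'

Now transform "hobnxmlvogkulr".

lrhobnxmlvogku

The transformation: move the last 2 characters to the front (rotate right by 2).
Applying that to "hobnxmlvogkulr" gives "lrhobnxmlvogku".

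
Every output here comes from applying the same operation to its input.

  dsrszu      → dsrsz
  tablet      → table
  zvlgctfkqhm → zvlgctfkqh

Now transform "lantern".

lanter

The transformation: delete the last character.
So "lantern" becomes "lanter".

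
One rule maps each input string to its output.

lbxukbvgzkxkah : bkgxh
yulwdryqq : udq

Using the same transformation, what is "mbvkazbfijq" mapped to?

bafq

Each output is the input with this applied: keep one character in every 3, starting at position 2 (positions 2nd, 5th, 8th, ...).
"mbvkazbfijq" → "bafq".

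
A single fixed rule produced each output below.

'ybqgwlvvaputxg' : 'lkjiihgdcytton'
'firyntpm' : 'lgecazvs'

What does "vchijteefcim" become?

igzwvvusrrpp

What's happening: sort the characters into reverse alphabetical order, then shift every letter 13 places forward in the alphabet (wrapping around) — i.e. ROT13.
Starting from "vchijteefcim": after the first operation, "vtmjiihfeecc"; after the second, "igzwvvusrrpp".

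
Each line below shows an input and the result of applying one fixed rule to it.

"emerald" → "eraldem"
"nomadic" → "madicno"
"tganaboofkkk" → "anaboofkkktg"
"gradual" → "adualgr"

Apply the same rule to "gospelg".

In each case the input is transformed by: move the first 2 characters to the end (rotate left by 2).
Applying that to "gospelg" gives "spelggo".

spelggo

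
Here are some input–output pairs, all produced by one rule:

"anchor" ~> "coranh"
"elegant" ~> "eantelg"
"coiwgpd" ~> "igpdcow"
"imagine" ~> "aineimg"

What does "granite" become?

aitegrn

In each case the input is transformed by: move the first 3 characters to the end (rotate left by 3), then swap the first and last characters.
Working it through for "granite": intermediate "nitegra", final "aitegrn".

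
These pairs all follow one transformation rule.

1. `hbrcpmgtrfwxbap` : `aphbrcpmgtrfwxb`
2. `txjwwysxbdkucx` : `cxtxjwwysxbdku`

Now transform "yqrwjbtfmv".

Rule — move the last 2 characters to the front (rotate right by 2).
Doing the same to "yqrwjbtfmv": "mvyqrwjbtf".

mvyqrwjbtf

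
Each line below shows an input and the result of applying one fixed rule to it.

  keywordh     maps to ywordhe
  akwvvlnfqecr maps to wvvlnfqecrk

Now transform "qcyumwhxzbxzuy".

yumwhxzbxzuyc

Rule — delete the first character, then move the first character to the end.
Starting from "qcyumwhxzbxzuy": after the first operation, "cyumwhxzbxzuy"; after the second, "yumwhxzbxzuyc".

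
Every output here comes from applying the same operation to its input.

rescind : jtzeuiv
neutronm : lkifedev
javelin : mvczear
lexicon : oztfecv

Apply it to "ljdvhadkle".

Each output is the input with this applied: shift every letter 9 places backward in the alphabet (wrapping around), then move the first 2 characters to the end (rotate left by 2).
For "ljdvhadkle", step one produces "caumyrubcv"; step two turns that into "umyrubcvca".

umyrubcvca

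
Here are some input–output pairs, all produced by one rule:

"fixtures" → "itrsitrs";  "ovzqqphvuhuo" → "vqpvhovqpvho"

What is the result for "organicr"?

rairrair

The pattern: keep every other character starting from the second (positions 2nd, 4th, 6th, ...), then write the whole string twice.
For "organicr", step one produces "rair"; step two turns that into "rairrair".
(Check on "ovzqqphvuhuo": → "vqpvho" → "vqpvhovqpvho" ✓)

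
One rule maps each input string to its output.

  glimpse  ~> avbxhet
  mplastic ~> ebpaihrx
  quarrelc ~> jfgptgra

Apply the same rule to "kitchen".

xzritwc

Each output is the input with this applied: swap each adjacent pair of characters (1↔2, 3↔4, ...), then shift every letter 11 places backward in the alphabet (wrapping around).
"kitchen" → "ikctehn" → "xzritwc".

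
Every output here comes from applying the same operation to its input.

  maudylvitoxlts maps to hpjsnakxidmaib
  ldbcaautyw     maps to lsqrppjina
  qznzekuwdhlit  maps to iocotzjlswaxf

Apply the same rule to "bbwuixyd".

sqljxmnq

In each case the input is transformed by: swap the first and last characters, then shift every letter 11 places backward in the alphabet (wrapping around).
Applying that to "bbwuixyd" gives "sqljxmnq".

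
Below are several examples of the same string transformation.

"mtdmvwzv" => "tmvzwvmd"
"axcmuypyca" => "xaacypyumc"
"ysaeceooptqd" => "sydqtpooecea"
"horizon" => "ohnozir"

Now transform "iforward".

The pattern: reverse the string, then move the last 2 characters to the front (rotate right by 2).
"iforward" → "drawrofi" → "fidrawro".

fidrawro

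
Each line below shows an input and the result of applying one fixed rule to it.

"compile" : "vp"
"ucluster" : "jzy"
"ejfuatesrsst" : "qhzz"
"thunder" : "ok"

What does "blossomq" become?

The pattern: shift every letter 7 places forward in the alphabet (wrapping around), then keep one character in every 3, starting at position 2 (positions 2nd, 5th, 8th, ...).
Working it through for "blossomq": intermediate "isvzzvtx", final "szx".
(Check on "ejfuatesrsst": → "lqmbhalzyzza" → "qhzz" ✓)

szx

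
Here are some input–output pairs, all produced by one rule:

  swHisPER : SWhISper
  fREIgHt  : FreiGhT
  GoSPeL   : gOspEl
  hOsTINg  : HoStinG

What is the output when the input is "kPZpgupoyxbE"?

The transformation: flip the case of every letter.
So "kPZpgupoyxbE" becomes "KpzPGUPOYXBe".

KpzPGUPOYXBe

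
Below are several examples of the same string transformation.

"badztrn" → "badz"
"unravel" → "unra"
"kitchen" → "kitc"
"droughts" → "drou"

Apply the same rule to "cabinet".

What's happening: keep only the first 4 characters.
On "cabinet" that produces "cabi".

cabi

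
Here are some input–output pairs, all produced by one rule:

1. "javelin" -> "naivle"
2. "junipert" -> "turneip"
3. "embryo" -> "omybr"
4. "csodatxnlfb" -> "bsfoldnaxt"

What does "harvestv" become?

vatrsve

What's happening: take characters alternately from the front and the back (1st, last, 2nd, 2nd-last, ...), then delete the first character.
Starting from "harvestv": after the first operation, "hvatrsve"; after the second, "vatrsve".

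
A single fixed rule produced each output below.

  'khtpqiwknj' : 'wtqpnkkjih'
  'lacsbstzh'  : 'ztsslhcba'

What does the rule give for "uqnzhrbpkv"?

What's happening: sort the characters into reverse alphabetical order.
So "uqnzhrbpkv" becomes "zvurqpnkhb".

zvurqpnkhb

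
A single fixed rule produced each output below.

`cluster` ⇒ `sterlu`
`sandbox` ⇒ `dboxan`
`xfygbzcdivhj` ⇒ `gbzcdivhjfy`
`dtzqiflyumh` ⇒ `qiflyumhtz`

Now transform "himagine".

The pattern: delete the first character, then move the first 2 characters to the end (rotate left by 2).
For "himagine", step one produces "imagine"; step two turns that into "agineim".

agineim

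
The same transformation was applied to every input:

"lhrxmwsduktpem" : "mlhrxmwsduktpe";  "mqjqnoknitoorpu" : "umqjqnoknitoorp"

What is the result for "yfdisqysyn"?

The rule is to move the last character to the front.
"yfdisqysyn" → "nyfdisqysy".

nyfdisqysy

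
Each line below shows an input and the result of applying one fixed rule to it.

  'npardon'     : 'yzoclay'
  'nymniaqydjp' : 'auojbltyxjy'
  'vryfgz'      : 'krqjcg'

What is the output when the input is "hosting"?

Rule — shift every letter 11 places forward in the alphabet (wrapping around), then reverse the string.
Starting from "hosting": after the first operation, "szdetyr"; after the second, "rytedzs".
(Check on "nymniaqydjp": → "yjxytlbjoua" → "auojbltyxjy" ✓)

rytedzs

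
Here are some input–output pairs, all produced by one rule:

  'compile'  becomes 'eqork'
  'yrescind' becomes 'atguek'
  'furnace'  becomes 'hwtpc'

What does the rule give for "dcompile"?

feqork

The rule is to shift every letter 2 places forward in the alphabet (wrapping around), then delete the last 2 characters.
Working it through for "dcompile": intermediate "feqorkng", final "feqork".
(Check on "furnace": → "hwtpceg" → "hwtpc" ✓)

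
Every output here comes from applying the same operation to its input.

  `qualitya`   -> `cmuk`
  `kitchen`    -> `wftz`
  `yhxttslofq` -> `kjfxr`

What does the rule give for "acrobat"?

The rule is to keep every other character starting from the first (positions 1st, 3rd, 5th, ...), then shift every letter 12 places forward in the alphabet (wrapping around).
Starting from "acrobat": after the first operation, "arbt"; after the second, "mdnf".

mdnf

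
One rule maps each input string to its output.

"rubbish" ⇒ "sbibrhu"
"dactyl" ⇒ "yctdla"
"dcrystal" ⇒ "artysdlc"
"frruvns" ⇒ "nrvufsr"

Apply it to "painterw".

The transformation: take characters alternately from the front and the back (1st, last, 2nd, 2nd-last, ...), then move the first 3 characters to the end (rotate left by 3).
Working it through for "painterw": intermediate "pwarient", final "rientpwa".

rientpwa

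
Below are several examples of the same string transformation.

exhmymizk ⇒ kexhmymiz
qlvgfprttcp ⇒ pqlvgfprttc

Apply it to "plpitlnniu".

The rule is to move the last character to the front.
"plpitlnniu" → "uplpitlnni".

uplpitlnni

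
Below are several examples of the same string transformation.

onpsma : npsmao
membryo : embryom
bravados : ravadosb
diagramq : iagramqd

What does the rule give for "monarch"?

The pattern: move the first character to the end.
For "monarch" the result is "onarchm".

onarchm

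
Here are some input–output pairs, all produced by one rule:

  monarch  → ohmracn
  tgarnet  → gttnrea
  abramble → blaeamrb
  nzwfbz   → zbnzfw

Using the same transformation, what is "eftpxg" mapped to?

fxegpt

Each output is the input with this applied: swap each adjacent pair of characters (1↔2, 3↔4, ...), then take characters alternately from the front and the back (1st, last, 2nd, 2nd-last, ...).
Working it through for "eftpxg": intermediate "feptgx", final "fxegpt".
(Check on "nzwfbz": → "znfwzb" → "zbnzfw" ✓)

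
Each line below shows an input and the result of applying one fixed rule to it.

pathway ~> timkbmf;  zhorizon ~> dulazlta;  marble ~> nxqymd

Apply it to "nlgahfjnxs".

The pattern: move the first 3 characters to the end (rotate left by 3), then shift every letter 12 places forward in the alphabet (wrapping around).
For "nlgahfjnxs", step one produces "ahfjnxsnlg"; step two turns that into "mtrvzjezxs".

mtrvzjezxs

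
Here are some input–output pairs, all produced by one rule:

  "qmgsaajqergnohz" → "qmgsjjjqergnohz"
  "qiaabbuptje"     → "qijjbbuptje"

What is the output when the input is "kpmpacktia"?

The pattern: replace every "a" with "j".
For "kpmpacktia" the result is "kpmpjcktij".

kpmpjcktij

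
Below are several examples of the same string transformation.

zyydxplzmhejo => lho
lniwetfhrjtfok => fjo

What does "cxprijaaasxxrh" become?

Looking at the pairs, the operation is to keep one character in every 3, starting at position 1 (positions 1st, 4th, 7th, ...), then keep only the last 3 characters.
Working it through for "cxprijaaasxxrh": intermediate "crasr", final "asr".

asr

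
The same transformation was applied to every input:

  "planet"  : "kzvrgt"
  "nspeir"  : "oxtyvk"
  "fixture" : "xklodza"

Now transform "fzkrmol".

urlfqxs

The transformation: move the last 2 characters to the front (rotate right by 2), then shift every letter 6 places forward in the alphabet (wrapping around).
Starting from "fzkrmol": after the first operation, "olfzkrm"; after the second, "urlfqxs".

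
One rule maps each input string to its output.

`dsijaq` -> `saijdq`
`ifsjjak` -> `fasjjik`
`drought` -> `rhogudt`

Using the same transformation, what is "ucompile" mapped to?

The pattern: take characters alternately from the front and the back (1st, last, 2nd, 2nd-last, ...), then move the first 2 characters to the end (rotate left by 2).
Working it through for "ucompile": intermediate "uecloimp", final "cloimpue".
(Check on "ifsjjak": → "ikfasjj" → "fasjjik" ✓)

cloimpue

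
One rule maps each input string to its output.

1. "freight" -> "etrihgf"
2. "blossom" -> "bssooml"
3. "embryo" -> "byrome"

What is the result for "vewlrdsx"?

The pattern: sort the characters into reverse alphabetical order, then move the last character to the front.
Working it through for "vewlrdsx": intermediate "xwvsrled", final "dxwvsrle".

dxwvsrle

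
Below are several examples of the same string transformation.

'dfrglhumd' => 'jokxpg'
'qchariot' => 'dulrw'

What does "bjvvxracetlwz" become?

Each output is the input with this applied: shift every letter 3 places forward in the alphabet (wrapping around), then delete the first 3 characters.
"bjvvxracetlwz" → "emyyaudfhwozc" → "yaudfhwozc".

yaudfhwozc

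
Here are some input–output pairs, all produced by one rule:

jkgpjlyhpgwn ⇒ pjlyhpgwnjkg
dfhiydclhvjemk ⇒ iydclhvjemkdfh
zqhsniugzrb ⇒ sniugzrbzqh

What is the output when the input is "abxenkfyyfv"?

enkfyyfvabx

The transformation: move the first 3 characters to the end (rotate left by 3).
For "abxenkfyyfv" the result is "enkfyyfvabx".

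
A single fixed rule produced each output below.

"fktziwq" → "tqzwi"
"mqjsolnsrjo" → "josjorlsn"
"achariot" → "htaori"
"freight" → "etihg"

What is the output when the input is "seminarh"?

The transformation: delete the first 2 characters, then take characters alternately from the front and the back (1st, last, 2nd, 2nd-last, ...).
Working it through for "seminarh": intermediate "minarh", final "mhirna".

mhirna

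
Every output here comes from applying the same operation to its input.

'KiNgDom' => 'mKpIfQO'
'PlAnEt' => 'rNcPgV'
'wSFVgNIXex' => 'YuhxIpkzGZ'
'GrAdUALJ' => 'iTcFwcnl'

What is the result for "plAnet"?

RNcPGV

In each case the input is transformed by: shift every letter 2 places forward in the alphabet (wrapping around), then flip the case of every letter.
"plAnet" → "rnCpgv" → "RNcPGV".
(Check on "PlAnEt": → "RnCpGv" → "rNcPgV" ✓)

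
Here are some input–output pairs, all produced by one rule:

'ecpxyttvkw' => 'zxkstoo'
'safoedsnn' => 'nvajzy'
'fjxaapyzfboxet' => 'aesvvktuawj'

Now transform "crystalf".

xmtno

The pattern: shift every letter 5 places backward in the alphabet (wrapping around), then delete the last 3 characters.
Applying both steps to "crystalf": "xmtnovga", then "xmtno".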